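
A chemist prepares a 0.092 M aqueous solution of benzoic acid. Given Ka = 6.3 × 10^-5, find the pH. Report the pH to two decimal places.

pH = 2.62

C6H5COOH ⇌ C6H5COO- + H+
Ka = x²/(0.092 − x) = 6.3 × 10^-5
Neglecting x in the denominator: x = √(6.3 × 10^-5 × 0.092) = 2.41 × 10^-3 M
pH = −log(2.41 × 10^-3) = 2.62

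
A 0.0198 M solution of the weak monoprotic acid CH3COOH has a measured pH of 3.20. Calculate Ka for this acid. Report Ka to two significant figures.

Ka = 2.1 × 10^-5

[H+] = 10^(-3.20) = 6.31 × 10^-4 M
At equilibrium [HA] = 0.0198 − 6.31 × 10^-4 = 1.92 × 10^-2 M
Ka = [H+][A-]/[HA] = (6.31 × 10^-4)² / 1.92 × 10^-2 = 2.1 × 10^-5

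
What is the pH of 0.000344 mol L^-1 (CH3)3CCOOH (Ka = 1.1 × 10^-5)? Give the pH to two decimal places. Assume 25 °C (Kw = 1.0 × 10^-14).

pH = 4.25

(CH3)3CCOOH ⇌ (CH3)3CCOO- + H+
Ka = x²/(0.000344 − x) = 1.1 × 10^-5
x is not negligible relative to C₀; solve x² + 1.1e-05·x − 3.78e-09 = 0.
x = (−Ka + √(Ka² + 4·Ka·C₀))/2 = 5.63 × 10^-5 M
pH = −log[H+] = −log(5.63 × 10^-5) = 4.25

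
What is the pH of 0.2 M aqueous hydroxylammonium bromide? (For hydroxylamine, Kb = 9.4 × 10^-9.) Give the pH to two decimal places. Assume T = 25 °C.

NH3OH+ is the conjugate acid of the weak base NH2OH.
Ka = Kw/Kb = 1.0×10^-14 / 9.4 × 10^-9 = 1.06 × 10^-6
From the ICE table, Ka = [H+]²/(0.2 − [H+]) = 1.06 × 10^-6.
Since Ka ≪ C₀, [H+] ≈ √(Ka·C₀) = 4.60 × 10^-4 M.
([H+]/C₀ = 0.23% < 5%, so the approximation holds.)
pH = −log[H+] = −log(4.60 × 10^-4) = 3.34

pH = 3.34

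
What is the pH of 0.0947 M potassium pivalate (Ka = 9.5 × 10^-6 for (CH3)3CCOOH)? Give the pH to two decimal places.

pH = 9.00

(CH3)3CCOO- is the conjugate base of the weak acid (CH3)3CCOOH.
Kb = Kw/Ka = 1.0×10^-14 / 9.5 × 10^-6 = 1.05 × 10^-9
From the ICE table, Kb = [OH-]²/(0.0947 − [OH-]) = 1.05 × 10^-9.
Neglecting [OH-] in the denominator: [OH-] = √(1.05 × 10^-9 × 0.0947) = 9.97 × 10^-6 M
pOH = 5.00, so pH = 14.00 − pOH = 9.00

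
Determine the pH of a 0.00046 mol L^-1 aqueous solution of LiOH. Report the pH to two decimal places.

pH = 10.66

LiOH is a strong base; [OH-] = 0.00046 M.
pOH = -log(0.00046) = 3.34
pH = 14.00 - 3.34 = 10.66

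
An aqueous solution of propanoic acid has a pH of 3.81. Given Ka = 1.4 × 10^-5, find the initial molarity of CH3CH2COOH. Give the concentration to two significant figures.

[H+] = 10^(-3.81) = 1.55 × 10^-4 M = x
Ka = x²/(C₀ − x) ⇒ C₀ = x + x²/Ka
C₀ = 1.55 × 10^-4 + (1.55 × 10^-4)²/(1.4 × 10^-5) = 1.87 × 10^-3 M

C₀ = 1.9 × 10^-3 M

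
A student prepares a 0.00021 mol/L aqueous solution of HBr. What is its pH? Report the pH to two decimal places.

HBr is a strong acid and dissociates completely, so [H+] = 0.00021 M.
pH = -log(0.00021) = 3.68

pH = 3.68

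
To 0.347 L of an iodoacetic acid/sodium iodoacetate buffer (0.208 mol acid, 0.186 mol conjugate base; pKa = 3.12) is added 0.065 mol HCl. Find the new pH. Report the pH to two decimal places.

pH = 2.77

Added H+ converts ICH2COO- to ICH2COOH: ICH2COOH → 0.273 mol, ICH2COO- → 0.121 mol.
pH = pKa + log(n_ICH2COO-/n_ICH2COOH) = 3.12 + log(0.121/0.273) = 3.12 + (-0.353)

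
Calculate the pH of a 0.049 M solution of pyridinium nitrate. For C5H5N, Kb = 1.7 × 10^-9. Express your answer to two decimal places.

pH = 3.27

C5H5NH+ is the conjugate acid of the weak base C5H5N.
Ka = Kw/Kb = 1.0×10^-14 / 1.7 × 10^-9 = 5.88 × 10^-6
Ka = [H+]²/(0.049 − [H+]) = 5.88 × 10^-6
Assume [H+] ≪ 0.049: [H+] ≈ √(5.88 × 10^-6 × 0.049) = 5.37 × 10^-4 M
Check: 1.1% ionized — well under 5%, approximation valid.
pH = −log(5.37 × 10^-4) = 3.27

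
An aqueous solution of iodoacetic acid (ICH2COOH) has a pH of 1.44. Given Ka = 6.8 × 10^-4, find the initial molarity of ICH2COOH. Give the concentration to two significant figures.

[H+] = 10^(-1.44) = 3.63 × 10^-2 M = x
Ka = x²/(C₀ − x) ⇒ C₀ = x + x²/Ka
C₀ = 3.63 × 10^-2 + (3.63 × 10^-2)²/(6.8 × 10^-4) = 1.97 M

C₀ = 2.0 M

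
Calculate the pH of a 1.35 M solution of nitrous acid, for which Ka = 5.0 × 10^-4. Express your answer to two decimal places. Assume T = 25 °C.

pH = 1.59

HNO2 ⇌ NO2- + H+
From the ICE table, Ka = x²/(1.35 − x) = 5.0 × 10^-4.
Since Ka ≪ C₀, x ≈ √(Ka·C₀) = 2.60 × 10^-2 M.
(x/C₀ = 1.9% < 5%, so the approximation holds.)
pH = −log[H+] = −log(2.60 × 10^-2) = 1.59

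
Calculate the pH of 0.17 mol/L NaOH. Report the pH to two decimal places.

NaOH is a strong base; [OH-] = 0.17 M.
pOH = -log(0.17) = 0.77
pH = 14.00 - 0.77 = 13.23

pH = 13.23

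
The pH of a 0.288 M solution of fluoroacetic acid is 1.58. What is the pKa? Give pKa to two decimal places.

pKa = 2.58

[H+] = 10^(-1.58) = 2.63 × 10^-2 M
At equilibrium [HA] = 0.288 − 2.63 × 10^-2 = 2.62 × 10^-1 M
Ka = [H+][A-]/[HA] = (2.63 × 10^-2)² / 2.62 × 10^-1 = 2.64 × 10^-3
pKa = -log(2.64 × 10^-3) = 2.58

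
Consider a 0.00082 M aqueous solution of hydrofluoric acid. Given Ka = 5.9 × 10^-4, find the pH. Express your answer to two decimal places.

HF ⇌ F- + H+
From the ICE table, Ka = [H+]²/(0.00082 − [H+]) = 5.9 × 10^-4.
Here C₀/Ka ≈ 1.39, so the small-[H+] approximation fails. Use the quadratic:
[H+] = [−0.00059 + √(0.00059² + 1.94e-06)]/2 = 4.61 × 10^-4 M
pH = −log[H+] = −log(4.61 × 10^-4) = 3.34

pH = 3.34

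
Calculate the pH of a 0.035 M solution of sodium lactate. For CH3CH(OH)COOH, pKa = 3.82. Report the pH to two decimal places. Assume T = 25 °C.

CH3CH(OH)COO- is the conjugate base of the weak acid CH3CH(OH)COOH.
Ka = 10^(−3.82) = 1.51 × 10^-4
Kb = Kw/Ka = 1.0×10^-14 / 1.51 × 10^-4 = 6.62 × 10^-11
Kb = x²/(0.035 − x) = 6.62 × 10^-11
Assume x ≪ 0.035: x ≈ √(6.62 × 10^-11 × 0.035) = 1.52 × 10^-6 M
(x/C₀ = 0.0043% < 5%, so the approximation holds.)
pOH = −log(1.52 × 10^-6) = 5.82; pH = 14.00 − 5.82 = 8.18

pH = 8.18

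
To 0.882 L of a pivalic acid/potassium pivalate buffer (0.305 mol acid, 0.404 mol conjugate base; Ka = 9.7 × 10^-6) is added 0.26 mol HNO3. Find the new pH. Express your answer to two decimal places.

Added H+ converts (CH3)3CCOO- to (CH3)3CCOOH: (CH3)3CCOOH → 0.565 mol, (CH3)3CCOO- → 0.144 mol.
pKa = −log(9.7 × 10^-6) = 5.013
pH = pKa + log([A⁻]/[HA]) = 5.013 + log(0.144/0.565) = 5.013 -0.594

pH = 4.42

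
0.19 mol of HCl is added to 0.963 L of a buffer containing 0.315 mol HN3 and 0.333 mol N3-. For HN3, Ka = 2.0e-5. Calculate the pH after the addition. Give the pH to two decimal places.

Added H+ converts N3- to HN3: HN3 → 0.505 mol, N3- → 0.143 mol.
pKa = −log(2.0 × 10^-5) = 4.699
pH = pKa + log([A⁻]/[HA]) = 4.699 + log(0.143/0.505) = 4.699 -0.548

pH = 4.15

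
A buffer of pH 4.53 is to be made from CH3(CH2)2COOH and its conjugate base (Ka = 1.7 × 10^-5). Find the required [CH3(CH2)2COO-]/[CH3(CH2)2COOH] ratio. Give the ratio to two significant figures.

ratio = 0.58

pKa = -log(1.7 × 10^-5) = 4.770
pH = pKa + log(r) ⇒ log(r) = 4.53 − 4.770 = -0.240
r = [CH3(CH2)2COO-]/[CH3(CH2)2COOH] = 10^(-0.240) = 0.575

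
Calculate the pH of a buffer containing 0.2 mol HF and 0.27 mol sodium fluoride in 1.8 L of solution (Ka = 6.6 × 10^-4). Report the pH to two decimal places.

pH = 3.31

pKa = −log(6.6 × 10^-4) = 3.180
pH = pKa + log([A⁻]/[HA]) = 3.180 + log(0.27/0.2)
pH = 3.180 + (+0.130) = 3.31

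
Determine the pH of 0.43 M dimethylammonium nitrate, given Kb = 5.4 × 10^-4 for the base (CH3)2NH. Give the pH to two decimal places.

pH = 5.55

(CH3)2NH2+ is the conjugate acid of the weak base (CH3)2NH.
Ka = Kw/Kb = 1.0×10^-14 / 5.4 × 10^-4 = 1.85 × 10^-11
Let x = [H+] at equilibrium. Ka = x²/(0.43 − x).
Since Ka ≪ C₀, x ≈ √(Ka·C₀) = 2.82 × 10^-6 M.
(x/C₀ = 0.00066% < 5%, so the approximation holds.)
pH = −log[H+] = −log(2.82 × 10^-6) = 5.55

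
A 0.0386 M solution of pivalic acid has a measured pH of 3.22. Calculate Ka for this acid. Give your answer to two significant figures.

Ka = 9.6 × 10^-6

[H+] = 10^(-3.22) = 6.03 × 10^-4 M
At equilibrium [HA] = 0.0386 − 6.03 × 10^-4 = 3.80 × 10^-2 M
Ka = [H+][A-]/[HA] = (6.03 × 10^-4)² / 3.80 × 10^-2 = 9.6 × 10^-6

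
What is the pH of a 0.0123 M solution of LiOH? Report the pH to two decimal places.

pH = 12.09

LiOH is a strong base; [OH-] = 0.0123 M.
pOH = -log(0.0123) = 1.91
pH = 14.00 - 1.91 = 12.09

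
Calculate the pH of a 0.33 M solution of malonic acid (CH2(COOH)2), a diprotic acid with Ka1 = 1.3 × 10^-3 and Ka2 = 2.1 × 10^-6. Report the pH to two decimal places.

pH = 1.70

Since Ka1 ≫ Ka2, the first ionization dominates [H+].
Ka1 = x²/(0.33 − x) = 1.3 × 10^-3
Solving the quadratic: x = (−Ka1 + √(Ka1² + 4·Ka1·C₀))/2 = 2.01 × 10^-2 M
pH = −log(2.01 × 10^-2) = 1.70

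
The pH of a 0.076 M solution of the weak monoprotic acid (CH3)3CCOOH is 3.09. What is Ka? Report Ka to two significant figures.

Ka = 8.8 × 10^-6

[H+] = 10^(-3.09) = 8.13 × 10^-4 M
At equilibrium [HA] = 0.076 − 8.13 × 10^-4 = 7.52 × 10^-2 M
Ka = [H+][A-]/[HA] = (8.13 × 10^-4)² / 7.52 × 10^-2 = 8.8 × 10^-6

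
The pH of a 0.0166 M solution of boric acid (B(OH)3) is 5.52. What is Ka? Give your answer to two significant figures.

[H+] = 10^(-5.52) = 3.02 × 10^-6 M
At equilibrium [HA] = 0.0166 − 3.02 × 10^-6 = 1.66 × 10^-2 M
Ka = [H+][A-]/[HA] = (3.02 × 10^-6)² / 1.66 × 10^-2 = 5.5 × 10^-10

Ka = 5.5 × 10^-10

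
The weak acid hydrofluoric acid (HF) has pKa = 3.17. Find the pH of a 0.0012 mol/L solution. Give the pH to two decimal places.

HF ⇌ F- + H+
Ka = 10^(−3.17) = 6.76 × 10^-4
From the ICE table, Ka = [H+]²/(0.0012 − [H+]) = 6.76 × 10^-4.
[H+] is not negligible relative to C₀; solve [H+]² + 0.000676·[H+] − 8.11e-07 = 0.
[H+] = (−Ka + √(Ka² + 4·Ka·C₀))/2 = 6.24 × 10^-4 M
pH = −log[H+] = −log(6.24 × 10^-4) = 3.20

pH = 3.20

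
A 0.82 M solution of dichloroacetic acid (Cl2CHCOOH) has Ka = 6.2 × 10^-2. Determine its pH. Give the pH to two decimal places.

Cl2CHCOOH ⇌ Cl2CHCOO- + H+
From the ICE table, Ka = [H+]²/(0.82 − [H+]) = 6.2 × 10^-2.
[H+] is not negligible relative to C₀; solve [H+]² + 0.062·[H+] − 0.0508 = 0.
[H+] = (−Ka + √(Ka² + 4·Ka·C₀))/2 = 1.97 × 10^-1 M
pH = −log[H+] = −log(1.97 × 10^-1) = 0.71

pH = 0.71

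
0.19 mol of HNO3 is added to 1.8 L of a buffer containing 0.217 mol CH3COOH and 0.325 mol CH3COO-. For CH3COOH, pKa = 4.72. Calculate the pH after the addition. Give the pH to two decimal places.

After neutralization: n(CH3COOH) = 0.407 mol, n(CH3COO-) = 0.135 mol.
pH = pKa + log([A⁻]/[HA]) = 4.72 + log(0.135/0.407) = 4.72 -0.479

pH = 4.24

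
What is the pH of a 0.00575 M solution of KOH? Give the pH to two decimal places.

KOH is a strong base; [OH-] = 0.00575 M.
pOH = -log(0.00575) = 2.24
pH = 14.00 - 2.24 = 11.76

pH = 11.76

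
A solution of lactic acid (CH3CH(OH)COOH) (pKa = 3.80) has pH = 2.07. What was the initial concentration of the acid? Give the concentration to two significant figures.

C₀ = 4.7 × 10^-1 M

[H+] = 10^(-2.07) = 8.51 × 10^-3 M = x
Ka = 10^(−3.80) = 1.58 × 10^-4
Ka = x²/(C₀ − x) ⇒ C₀ = x + x²/Ka
C₀ = 8.51 × 10^-3 + (8.51 × 10^-3)²/(1.58 × 10^-4) = 4.67 × 10^-1 M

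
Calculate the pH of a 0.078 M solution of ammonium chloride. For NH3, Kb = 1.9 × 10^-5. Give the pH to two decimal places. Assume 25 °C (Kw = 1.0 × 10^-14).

pH = 5.19

NH4+ is the conjugate acid of the weak base NH3.
Ka = Kw/Kb = 1.0×10^-14 / 1.9 × 10^-5 = 5.26 × 10^-10
From the ICE table, Ka = x²/(0.078 − x) = 5.26 × 10^-10.
Assume x ≪ 0.078: x ≈ √(5.26 × 10^-10 × 0.078) = 6.41 × 10^-6 M
pH = −log[H+] = −log(6.41 × 10^-6) = 5.19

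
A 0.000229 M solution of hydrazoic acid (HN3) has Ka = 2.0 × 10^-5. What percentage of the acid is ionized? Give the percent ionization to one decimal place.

HN3 ⇌ N3- + H+; let x = [H+] at equilibrium.
Ka = x²/(C₀ − x); solving the quadratic gives x = 5.84 × 10^-5 M.
% ionization = x/C₀ × 100% = 5.84 × 10^-5/0.000229 × 100% = 25.5%

25.5%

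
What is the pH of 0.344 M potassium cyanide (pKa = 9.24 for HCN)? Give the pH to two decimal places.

pH = 11.39

CN- is the conjugate base of the weak acid HCN.
Ka = 10^(−9.24) = 5.75 × 10^-10
Kb = Kw/Ka = 1.0×10^-14 / 5.75 × 10^-10 = 1.74 × 10^-5
Kb = x²/(0.344 − x) = 1.74 × 10^-5
Since Kb ≪ C₀, x ≈ √(Kb·C₀) = 2.45 × 10^-3 M.
pOH = −log(2.45 × 10^-3) = 2.61; pH = 14.00 − 2.61 = 11.39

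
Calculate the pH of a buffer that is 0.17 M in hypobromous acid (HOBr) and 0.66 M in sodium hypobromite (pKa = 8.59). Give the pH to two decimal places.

pH = 9.18

Using pH = pKa + log([base]/[acid]) with [base]/[acid] = 0.66/0.17:
pH = 8.59 + (+0.589) = 9.18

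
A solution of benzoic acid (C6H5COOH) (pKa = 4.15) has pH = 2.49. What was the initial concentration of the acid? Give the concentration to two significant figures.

[H+] = 10^(-2.49) = 3.24 × 10^-3 M = x
Ka = 10^(−4.15) = 7.08 × 10^-5
Ka = x²/(C₀ − x) ⇒ C₀ = x + x²/Ka
C₀ = 3.24 × 10^-3 + (3.24 × 10^-3)²/(7.08 × 10^-5) = 1.52 × 10^-1 M

C₀ = 1.5 × 10^-1 M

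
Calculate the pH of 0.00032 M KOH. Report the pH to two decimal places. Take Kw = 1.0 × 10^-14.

pH = 10.51

KOH is a strong base; [OH-] = 0.00032 M.
pOH = -log(0.00032) = 3.49
pH = 14.00 - 3.49 = 10.51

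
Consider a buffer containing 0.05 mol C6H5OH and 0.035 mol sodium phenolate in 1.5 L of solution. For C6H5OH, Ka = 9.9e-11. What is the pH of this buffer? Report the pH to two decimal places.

pKa = −log(9.9 × 10^-11) = 10.004
pH = pKa + log([A⁻]/[HA]) = 10.004 + log(0.035/0.05)
pH = 10.004 + (-0.155) = 9.85

pH = 9.85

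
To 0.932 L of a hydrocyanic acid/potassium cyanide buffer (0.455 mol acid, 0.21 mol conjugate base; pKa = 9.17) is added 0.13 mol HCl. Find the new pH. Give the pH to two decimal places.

Added H+ converts CN- to HCN: HCN → 0.585 mol, CN- → 0.08 mol.
Henderson–Hasselbalch with mole ratio 0.08/0.585: pH = 9.17 + (-0.864)

pH = 8.31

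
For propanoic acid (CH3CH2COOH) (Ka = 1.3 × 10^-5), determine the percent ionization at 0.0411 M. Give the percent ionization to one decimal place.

1.8%

CH3CH2COOH ⇌ CH3CH2COO- + H+; let x = [H+] at equilibrium.
x ≈ √(Ka·C₀) = √(1.3 × 10^-5 × 0.0411) = 7.31 × 10^-4 M
Fraction ionized = 7.31 × 10^-4 / 0.0411 = 0.0178 → 1.8%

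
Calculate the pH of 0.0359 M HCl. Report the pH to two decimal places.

HCl is a strong acid and dissociates completely, so [H+] = 0.0359 M.
pH = -log(0.0359) = 1.44

pH = 1.44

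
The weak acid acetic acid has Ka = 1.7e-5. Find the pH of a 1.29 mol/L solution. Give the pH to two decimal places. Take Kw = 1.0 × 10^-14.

CH3COOH ⇌ CH3COO- + H+
Ka = [H+]²/(1.29 − [H+]) = 1.7 × 10^-5
Assume [H+] ≪ 1.29: [H+] ≈ √(1.7 × 10^-5 × 1.29) = 4.68 × 10^-3 M
pH = −log(4.68 × 10^-3) = 2.33

pH = 2.33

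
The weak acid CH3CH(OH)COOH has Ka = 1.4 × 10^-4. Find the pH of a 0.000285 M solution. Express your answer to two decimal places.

CH3CH(OH)COOH ⇌ CH3CH(OH)COO- + H+
From the ICE table, Ka = [H+]²/(0.000285 − [H+]) = 1.4 × 10^-4.
Here C₀/Ka ≈ 2.04, so the small-[H+] approximation fails. Use the quadratic:
[H+] = (−Ka + √(Ka² + 4·Ka·C₀))/2 = 1.42 × 10^-4 M
pH = −log(1.42 × 10^-4) = 3.85

pH = 3.85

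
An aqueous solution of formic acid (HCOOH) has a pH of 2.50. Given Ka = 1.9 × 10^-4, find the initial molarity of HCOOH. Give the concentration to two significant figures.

C₀ = 5.6 × 10^-2 M

[H+] = 10^(-2.50) = 3.16 × 10^-3 M = x
Ka = x²/(C₀ − x) ⇒ C₀ = x + x²/Ka
C₀ = 3.16 × 10^-3 + (3.16 × 10^-3)²/(1.9 × 10^-4) = 5.57 × 10^-2 M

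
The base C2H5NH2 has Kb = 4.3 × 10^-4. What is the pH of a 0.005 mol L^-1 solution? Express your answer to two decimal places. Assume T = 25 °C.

pH = 11.10

C2H5NH2 + H2O ⇌ C2H5NH3+ + OH-
From the ICE table, Kb = x²/(0.005 − x) = 4.3 × 10^-4.
Here C₀/Kb ≈ 11.6, so the small-x approximation fails. Use the quadratic:
x = [−0.00043 + √(0.00043² + 8.6e-06)]/2 = 1.27 × 10^-3 M
pOH = −log(1.27 × 10^-3) = 2.90; pH = 14.00 − 2.90 = 11.10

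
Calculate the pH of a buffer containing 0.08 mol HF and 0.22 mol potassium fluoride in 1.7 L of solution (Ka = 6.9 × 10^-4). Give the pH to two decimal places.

pH = 3.60

pKa = −log(6.9 × 10^-4) = 3.161
Henderson–Hasselbalch: pH = pKa + log([F-]/[HF]) = 3.161 + log(0.22/0.08)
pH = 3.161 + (+0.439) = 3.60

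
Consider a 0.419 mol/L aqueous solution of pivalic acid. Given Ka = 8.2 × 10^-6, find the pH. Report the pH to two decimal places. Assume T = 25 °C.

pH = 2.73

(CH3)3CCOOH ⇌ (CH3)3CCOO- + H+
Ka = [H+]²/(0.419 − [H+]) = 8.2 × 10^-6
Since Ka ≪ C₀, [H+] ≈ √(Ka·C₀) = 1.85 × 10^-3 M.
pH = −log(1.85 × 10^-3) = 2.73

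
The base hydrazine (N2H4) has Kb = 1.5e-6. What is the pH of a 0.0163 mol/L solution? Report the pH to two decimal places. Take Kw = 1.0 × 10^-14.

pH = 10.19

N2H4 + H2O ⇌ N2H5+ + OH-
From the ICE table, Kb = [OH-]²/(0.0163 − [OH-]) = 1.5 × 10^-6.
Neglecting [OH-] in the denominator: [OH-] = √(1.5 × 10^-6 × 0.0163) = 1.56 × 10^-4 M
([OH-]/C₀ = 0.96% < 5%, so the approximation holds.)
pOH = −log(1.56 × 10^-4) = 3.81; pH = 14.00 − 3.81 = 10.19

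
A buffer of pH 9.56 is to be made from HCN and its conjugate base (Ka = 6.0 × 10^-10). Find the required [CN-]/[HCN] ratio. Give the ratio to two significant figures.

pKa = -log(6.0 × 10^-10) = 9.222
pH = pKa + log(r) ⇒ log(r) = 9.56 − 9.222 = +0.338
r = [CN-]/[HCN] = 10^(+0.338) = 2.18

ratio = 2.2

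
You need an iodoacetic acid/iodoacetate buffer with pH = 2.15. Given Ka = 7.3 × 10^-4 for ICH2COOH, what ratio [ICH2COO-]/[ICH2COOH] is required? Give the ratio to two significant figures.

pKa = -log(7.3 × 10^-4) = 3.137
pH = pKa + log(r) ⇒ log(r) = 2.15 − 3.137 = -0.987
r = [ICH2COO-]/[ICH2COOH] = 10^(-0.987) = 0.103

ratio = 0.10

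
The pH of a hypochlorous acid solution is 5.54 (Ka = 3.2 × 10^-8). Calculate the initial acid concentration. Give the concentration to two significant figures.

[H+] = 10^(-5.54) = 2.88 × 10^-6 M = x
Ka = x²/(C₀ − x) ⇒ C₀ = x + x²/Ka
C₀ = 2.88 × 10^-6 + (2.88 × 10^-6)²/(3.2 × 10^-8) = 2.62 × 10^-4 M

C₀ = 2.6 × 10^-4 M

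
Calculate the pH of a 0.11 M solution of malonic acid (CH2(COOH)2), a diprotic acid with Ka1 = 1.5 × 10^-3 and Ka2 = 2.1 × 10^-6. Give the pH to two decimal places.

pH = 1.92

Ka1 ≫ Ka2, so treat the first dissociation as the only significant source of H+.
Ka1 = x²/(0.11 − x) = 1.5 × 10^-3
Solving the quadratic: x = (−Ka1 + √(Ka1² + 4·Ka1·C₀))/2 = 1.21 × 10^-2 M
pH = −log(1.21 × 10^-2) = 1.92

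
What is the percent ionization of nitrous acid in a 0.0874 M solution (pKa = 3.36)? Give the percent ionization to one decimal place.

6.8%

HNO2 ⇌ NO2- + H+; let x = [H+] at equilibrium.
Ka = 10^(−3.36) = 4.37 × 10^-4
Solve x² + 0.000437x − 3.82e-05 = 0 → x = 5.97 × 10^-3 M
% ionization = x/C₀ × 100% = 5.97 × 10^-3/0.0874 × 100% = 6.8%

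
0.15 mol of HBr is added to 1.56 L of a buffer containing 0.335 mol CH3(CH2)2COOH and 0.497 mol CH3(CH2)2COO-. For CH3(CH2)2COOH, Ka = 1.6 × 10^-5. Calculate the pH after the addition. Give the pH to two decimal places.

pH = 4.65

After neutralization: n(CH3(CH2)2COOH) = 0.485 mol, n(CH3(CH2)2COO-) = 0.347 mol.
pKa = −log(1.6 × 10^-5) = 4.796
pH = pKa + log([A⁻]/[HA]) = 4.796 + log(0.347/0.485) = 4.796 -0.145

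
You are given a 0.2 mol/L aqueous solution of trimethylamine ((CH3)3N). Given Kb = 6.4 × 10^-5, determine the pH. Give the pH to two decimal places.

(CH3)3N + H2O ⇌ (CH3)3NH+ + OH-
From the ICE table, Kb = [OH-]²/(0.2 − [OH-]) = 6.4 × 10^-5.
Since Kb ≪ C₀, [OH-] ≈ √(Kb·C₀) = 3.58 × 10^-3 M.
Check: 1.8% ionized — well under 5%, approximation valid.
pOH = −log(3.58 × 10^-3) = 2.45; pH = 14.00 − 2.45 = 11.55

pH = 11.55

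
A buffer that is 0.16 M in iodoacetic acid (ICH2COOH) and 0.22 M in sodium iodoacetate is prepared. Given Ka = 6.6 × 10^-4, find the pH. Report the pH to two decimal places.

pKa = −log(6.6 × 10^-4) = 3.180
Using pH = pKa + log([base]/[acid]) with [base]/[acid] = 0.22/0.16:
pH = 3.180 + (+0.138) = 3.32

pH = 3.32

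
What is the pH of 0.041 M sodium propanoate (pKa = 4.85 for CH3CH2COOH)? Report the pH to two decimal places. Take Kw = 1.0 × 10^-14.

pH = 8.73

CH3CH2COO- is the conjugate base of the weak acid CH3CH2COOH.
Ka = 10^(−4.85) = 1.41 × 10^-5
Kb = Kw/Ka = 1.0×10^-14 / 1.41 × 10^-5 = 7.09 × 10^-10
From the ICE table, Kb = [OH-]²/(0.041 − [OH-]) = 7.09 × 10^-10.
Neglecting [OH-] in the denominator: [OH-] = √(7.09 × 10^-10 × 0.041) = 5.39 × 10^-6 M
Check: 0.013% ionized — well under 5%, approximation valid.
pOH = 5.27, so pH = 14.00 − pOH = 8.73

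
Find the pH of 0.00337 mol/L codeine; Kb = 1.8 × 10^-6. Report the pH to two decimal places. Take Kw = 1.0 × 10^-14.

C18H21NO3 + H2O ⇌ C18H22NO3+ + OH-
Kb = [OH-]²/(0.00337 − [OH-]) = 1.8 × 10^-6
Assume [OH-] ≪ 0.00337: [OH-] ≈ √(1.8 × 10^-6 × 0.00337) = 7.79 × 10^-5 M
Check: 2.3% ionized — well under 5%, approximation valid.
pOH = −log(7.79 × 10^-5) = 4.11; pH = 14.00 − 4.11 = 9.89

pH = 9.89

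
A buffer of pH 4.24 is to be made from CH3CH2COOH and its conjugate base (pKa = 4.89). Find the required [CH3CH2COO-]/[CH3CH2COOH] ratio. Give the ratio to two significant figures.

ratio = 0.22

pH = pKa + log(r) ⇒ log(r) = 4.24 − 4.89 = -0.65
r = [CH3CH2COO-]/[CH3CH2COOH] = 10^(-0.65) = 0.224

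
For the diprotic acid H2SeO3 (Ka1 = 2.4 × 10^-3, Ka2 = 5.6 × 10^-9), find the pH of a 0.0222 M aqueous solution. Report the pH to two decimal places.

Ka1 ≫ Ka2, so treat the first dissociation as the only significant source of H+.
Ka1 = x²/(0.0222 − x) = 2.4 × 10^-3
Solving the quadratic: x = (−Ka1 + √(Ka1² + 4·Ka1·C₀))/2 = 6.20 × 10^-3 M
pH = −log(6.20 × 10^-3) = 2.21

pH = 2.21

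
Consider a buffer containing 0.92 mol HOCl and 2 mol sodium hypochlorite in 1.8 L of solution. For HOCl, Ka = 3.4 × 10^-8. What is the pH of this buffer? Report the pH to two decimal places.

pH = 7.81

pKa = −log(3.4 × 10^-8) = 7.469
Using pH = pKa + log([base]/[acid]) with [base]/[acid] = 2/0.92:
pH = 7.469 + (+0.337) = 7.81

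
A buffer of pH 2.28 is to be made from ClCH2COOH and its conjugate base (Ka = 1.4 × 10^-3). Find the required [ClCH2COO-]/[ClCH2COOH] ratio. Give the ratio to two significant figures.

pKa = -log(1.4 × 10^-3) = 2.854
pH = pKa + log(r) ⇒ log(r) = 2.28 − 2.854 = -0.574
r = [ClCH2COO-]/[ClCH2COOH] = 10^(-0.574) = 0.267

ratio = 0.27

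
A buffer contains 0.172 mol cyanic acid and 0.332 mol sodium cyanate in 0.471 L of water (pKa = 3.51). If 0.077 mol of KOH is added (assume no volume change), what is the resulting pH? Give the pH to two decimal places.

OH- converts HOCN to OCN-: HOCN → 0.095 mol, OCN- → 0.409 mol.
pH = pKa + log([A⁻]/[HA]) = 3.51 + log(0.409/0.095) = 3.51 +0.634

pH = 4.14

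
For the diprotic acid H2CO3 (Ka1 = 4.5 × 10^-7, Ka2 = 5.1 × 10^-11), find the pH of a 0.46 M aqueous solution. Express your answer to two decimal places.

Ka1 ≫ Ka2, so treat the first dissociation as the only significant source of H+.
Ka1 = x²/(0.46 − x) = 4.5 × 10^-7
x ≈ √(4.5 × 10^-7 × 0.46) = 4.55 × 10^-4 M
pH = −log(4.55 × 10^-4) = 3.34

pH = 3.34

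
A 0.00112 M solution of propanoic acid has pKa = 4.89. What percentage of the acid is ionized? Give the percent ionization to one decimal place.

CH3CH2COOH ⇌ CH3CH2COO- + H+; let x = [H+] at equilibrium.
Ka = 10^(−4.89) = 1.29 × 10^-5
Ka = x²/(C₀ − x); solving the quadratic gives x = 1.14 × 10^-4 M.
% ionization = x/C₀ × 100% = 1.14 × 10^-4/0.00112 × 100% = 10.2%

10.2%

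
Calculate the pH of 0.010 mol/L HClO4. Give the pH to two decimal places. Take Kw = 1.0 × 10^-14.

pH = 2.00

HClO4 is a strong acid and dissociates completely, so [H+] = 0.010 M.
pH = -log(0.01) = 2.00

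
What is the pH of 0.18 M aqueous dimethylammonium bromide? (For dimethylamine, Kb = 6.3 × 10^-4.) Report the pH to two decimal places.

(CH3)2NH2+ is the conjugate acid of the weak base (CH3)2NH.
Ka = Kw/Kb = 1.0×10^-14 / 6.3 × 10^-4 = 1.59 × 10^-11
From the ICE table, Ka = [H+]²/(0.18 − [H+]) = 1.59 × 10^-11.
Since Ka ≪ C₀, [H+] ≈ √(Ka·C₀) = 1.69 × 10^-6 M.
([H+]/C₀ = 0.00094% < 5%, so the approximation holds.)
pH = −log[H+] = −log(1.69 × 10^-6) = 5.77

pH = 5.77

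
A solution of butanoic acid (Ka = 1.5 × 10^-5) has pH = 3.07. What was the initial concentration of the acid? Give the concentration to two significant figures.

C₀ = 4.9 × 10^-2 M

[H+] = 10^(-3.07) = 8.51 × 10^-4 M = x
Ka = x²/(C₀ − x) ⇒ C₀ = x + x²/Ka
C₀ = 8.51 × 10^-4 + (8.51 × 10^-4)²/(1.5 × 10^-5) = 4.91 × 10^-2 M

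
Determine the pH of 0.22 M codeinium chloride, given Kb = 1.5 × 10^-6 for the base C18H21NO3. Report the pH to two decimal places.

pH = 4.42

C18H22NO3+ is the conjugate acid of the weak base C18H21NO3.
Ka = Kw/Kb = 1.0×10^-14 / 1.5 × 10^-6 = 6.67 × 10^-9
From the ICE table, Ka = x²/(0.22 − x) = 6.67 × 10^-9.
Neglecting x in the denominator: x = √(6.67 × 10^-9 × 0.22) = 3.83 × 10^-5 M
pH = −log[H+] = −log(3.83 × 10^-5) = 4.42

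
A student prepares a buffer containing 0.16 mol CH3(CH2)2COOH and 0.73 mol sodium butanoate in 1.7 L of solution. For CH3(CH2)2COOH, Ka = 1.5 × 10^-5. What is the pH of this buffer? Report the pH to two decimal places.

pH = 5.48

pKa = −log(1.5 × 10^-5) = 4.824
Henderson–Hasselbalch: pH = pKa + log([CH3(CH2)2COO-]/[CH3(CH2)2COOH]) = 4.824 + log(0.73/0.16)
pH = 4.824 + (+0.659) = 5.48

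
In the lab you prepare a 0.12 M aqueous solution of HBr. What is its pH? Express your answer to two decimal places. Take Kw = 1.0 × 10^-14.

pH = 0.92

HBr is a strong acid and dissociates completely, so [H+] = 0.12 M.
pH = -log(0.12) = 0.92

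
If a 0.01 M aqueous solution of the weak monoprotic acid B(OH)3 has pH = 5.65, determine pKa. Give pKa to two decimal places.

[H+] = 10^(-5.65) = 2.24 × 10^-6 M
At equilibrium [HA] = 0.01 − 2.24 × 10^-6 = 1.00 × 10^-2 M
Ka = [H+][A-]/[HA] = (2.24 × 10^-6)² / 1.00 × 10^-2 = 5.02 × 10^-10
pKa = -log(5.02 × 10^-10) = 9.30

pKa = 9.30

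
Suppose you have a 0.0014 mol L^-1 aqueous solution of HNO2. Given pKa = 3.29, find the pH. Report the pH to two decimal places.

pH = 3.20

HNO2 ⇌ NO2- + H+
Ka = 10^(−3.29) = 5.13 × 10^-4
From the ICE table, Ka = x²/(0.0014 − x) = 5.13 × 10^-4.
Here C₀/Ka ≈ 2.73, so the small-x approximation fails. Use the quadratic:
x = (−Ka + √(Ka² + 4·Ka·C₀))/2 = 6.29 × 10^-4 M
pH = −log(6.29 × 10^-4) = 3.20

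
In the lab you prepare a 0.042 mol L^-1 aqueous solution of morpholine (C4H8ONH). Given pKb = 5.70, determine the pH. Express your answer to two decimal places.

pH = 10.46

C4H8ONH + H2O ⇌ C4H8ONH2+ + OH-
Kb = 10^(−5.70) = 2.00 × 10^-6
Kb = [OH-]²/(0.042 − [OH-]) = 2.00 × 10^-6
Assume [OH-] ≪ 0.042: [OH-] ≈ √(2.00 × 10^-6 × 0.042) = 2.90 × 10^-4 M
pOH = −log(2.90 × 10^-4) = 3.54; pH = 14.00 − 3.54 = 10.46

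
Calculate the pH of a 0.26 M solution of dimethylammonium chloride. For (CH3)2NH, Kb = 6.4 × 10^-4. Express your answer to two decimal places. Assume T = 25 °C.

pH = 5.70

(CH3)2NH2+ is the conjugate acid of the weak base (CH3)2NH.
Ka = Kw/Kb = 1.0×10^-14 / 6.4 × 10^-4 = 1.56 × 10^-11
Let x = [H+] at equilibrium. Ka = x²/(0.26 − x).
Since Ka ≪ C₀, x ≈ √(Ka·C₀) = 2.01 × 10^-6 M.
pH = −log[H+] = −log(2.01 × 10^-6) = 5.70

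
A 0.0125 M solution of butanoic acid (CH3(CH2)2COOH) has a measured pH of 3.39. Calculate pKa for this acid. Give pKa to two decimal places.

pKa = 4.86

[H+] = 10^(-3.39) = 4.07 × 10^-4 M
At equilibrium [HA] = 0.0125 − 4.07 × 10^-4 = 1.21 × 10^-2 M
Ka = [H+][A-]/[HA] = (4.07 × 10^-4)² / 1.21 × 10^-2 = 1.37 × 10^-5
pKa = -log(1.37 × 10^-5) = 4.86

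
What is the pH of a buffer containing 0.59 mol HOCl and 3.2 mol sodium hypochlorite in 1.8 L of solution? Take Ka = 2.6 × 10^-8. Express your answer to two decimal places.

pH = 8.32

pKa = −log(2.6 × 10^-8) = 7.585
Using pH = pKa + log([base]/[acid]) with [base]/[acid] = 3.2/0.59:
pH = 7.585 + (+0.734) = 8.32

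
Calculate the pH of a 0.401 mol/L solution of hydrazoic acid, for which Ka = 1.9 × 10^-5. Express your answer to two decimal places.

HN3 ⇌ N3- + H+
From the ICE table, Ka = [H+]²/(0.401 − [H+]) = 1.9 × 10^-5.
Since Ka ≪ C₀, [H+] ≈ √(Ka·C₀) = 2.76 × 10^-3 M.
Check: 0.69% ionized — well under 5%, approximation valid.
pH = −log(2.76 × 10^-3) = 2.56

pH = 2.56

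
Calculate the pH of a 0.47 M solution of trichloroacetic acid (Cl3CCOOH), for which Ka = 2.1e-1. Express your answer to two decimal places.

Cl3CCOOH ⇌ Cl3CCOO- + H+
Ka = x²/(0.47 − x) = 2.1 × 10^-1
x is not negligible relative to C₀; solve x² + 0.21·x − 0.0987 = 0.
x = (−Ka + √(Ka² + 4·Ka·C₀))/2 = 2.26 × 10^-1 M
pH = −log(2.26 × 10^-1) = 0.65

pH = 0.65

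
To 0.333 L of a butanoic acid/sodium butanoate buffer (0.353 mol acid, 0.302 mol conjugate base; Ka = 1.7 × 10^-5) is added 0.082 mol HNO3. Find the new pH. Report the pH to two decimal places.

Added H+ converts CH3(CH2)2COO- to CH3(CH2)2COOH: CH3(CH2)2COOH → 0.435 mol, CH3(CH2)2COO- → 0.22 mol.
pKa = −log(1.7 × 10^-5) = 4.770
pH = pKa + log([A⁻]/[HA]) = 4.770 + log(0.22/0.435) = 4.770 -0.296

pH = 4.47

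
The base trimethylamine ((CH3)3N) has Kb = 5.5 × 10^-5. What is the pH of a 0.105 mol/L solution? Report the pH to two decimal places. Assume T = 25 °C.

(CH3)3N + H2O ⇌ (CH3)3NH+ + OH-
From the ICE table, Kb = x²/(0.105 − x) = 5.5 × 10^-5.
Assume x ≪ 0.105: x ≈ √(5.5 × 10^-5 × 0.105) = 2.40 × 10^-3 M
Check: 2.3% ionized — well under 5%, approximation valid.
pOH = −log(2.40 × 10^-3) = 2.62; pH = 14.00 − 2.62 = 11.38

pH = 11.38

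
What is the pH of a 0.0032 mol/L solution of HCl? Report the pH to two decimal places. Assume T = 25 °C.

pH = 2.49

HCl is a strong acid and dissociates completely, so [H+] = 0.0032 M.
pH = -log(0.0032) = 2.49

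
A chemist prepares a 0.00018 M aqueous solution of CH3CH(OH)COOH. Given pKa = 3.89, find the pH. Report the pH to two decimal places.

CH3CH(OH)COOH ⇌ CH3CH(OH)COO- + H+
Ka = 10^(−3.89) = 1.29 × 10^-4
Ka = [H+]²/(0.00018 − [H+]) = 1.29 × 10^-4
The 5% rule fails; solving [H+]² + Ka·[H+] − Ka·C₀ = 0 exactly:
[H+] = (−Ka + √(Ka² + 4·Ka·C₀))/2 = 1.01 × 10^-4 M
pH = −log[H+] = −log(1.01 × 10^-4) = 4.00

pH = 4.00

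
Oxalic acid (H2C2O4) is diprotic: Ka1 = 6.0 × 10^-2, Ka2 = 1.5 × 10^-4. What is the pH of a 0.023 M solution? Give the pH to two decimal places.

Ka1 ≫ Ka2, so treat the first dissociation as the only significant source of H+.
Ka1 = x²/(0.023 − x) = 6.0 × 10^-2
Solving the quadratic: x = (−Ka1 + √(Ka1² + 4·Ka1·C₀))/2 = 1.77 × 10^-2 M
pH = −log(1.77 × 10^-2) = 1.75

pH = 1.75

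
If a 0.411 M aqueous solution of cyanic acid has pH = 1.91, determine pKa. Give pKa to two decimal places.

pKa = 3.42

[H+] = 10^(-1.91) = 1.23 × 10^-2 M
At equilibrium [HA] = 0.411 − 1.23 × 10^-2 = 3.99 × 10^-1 M
Ka = [H+][A-]/[HA] = (1.23 × 10^-2)² / 3.99 × 10^-1 = 3.79 × 10^-4
pKa = -log(3.79 × 10^-4) = 3.42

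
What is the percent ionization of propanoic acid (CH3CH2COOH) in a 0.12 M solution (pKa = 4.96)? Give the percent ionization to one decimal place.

CH3CH2COOH ⇌ CH3CH2COO- + H+; let x = [H+] at equilibrium.
Ka = 10^(−4.96) = 1.10 × 10^-5
x ≈ √(Ka·C₀) = √(1.10 × 10^-5 × 0.12) = 1.15 × 10^-3 M
% ionization = x/C₀ × 100% = 1.15 × 10^-3/0.12 × 100% = 1.0%

1.0%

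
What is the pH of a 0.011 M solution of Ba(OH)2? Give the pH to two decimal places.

pH = 12.34

Ba(OH)2 is a strong base (each formula unit releases 2 OH-); [OH-] = 0.022 M.
pOH = -log(0.022) = 1.66
pH = 14.00 - 1.66 = 12.34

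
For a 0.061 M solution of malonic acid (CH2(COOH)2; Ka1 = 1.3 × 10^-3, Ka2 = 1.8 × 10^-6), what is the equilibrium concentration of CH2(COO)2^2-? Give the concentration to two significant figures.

First ionization gives [H+] ≈ [CH2(COOH)COO-] = 8.28 × 10^-3 M.
Second step: Ka2 = [H+][CH2(COO)2^2-]/[CH2(COOH)COO-] ≈ [CH2(COO)2^2-] (since [H+] ≈ [CH2(COOH)COO-]).
So [CH2(COO)2^2-] ≈ Ka2.

1.8 × 10^-6 M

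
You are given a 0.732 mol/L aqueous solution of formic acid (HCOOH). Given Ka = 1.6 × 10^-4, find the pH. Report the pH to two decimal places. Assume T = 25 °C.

HCOOH ⇌ HCOO- + H+
Ka = [H+]²/(0.732 − [H+]) = 1.6 × 10^-4
Assume [H+] ≪ 0.732: [H+] ≈ √(1.6 × 10^-4 × 0.732) = 1.08 × 10^-2 M
([H+]/C₀ = 1.5% < 5%, so the approximation holds.)
pH = −log[H+] = −log(1.08 × 10^-2) = 1.97

pH = 1.97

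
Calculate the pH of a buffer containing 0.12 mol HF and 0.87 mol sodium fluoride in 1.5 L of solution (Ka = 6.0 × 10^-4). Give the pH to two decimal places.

pKa = −log(6.0 × 10^-4) = 3.222
pH = pKa + log([A⁻]/[HA]) = 3.222 + log(0.87/0.12)
pH = 3.222 + (+0.860) = 4.08

pH = 4.08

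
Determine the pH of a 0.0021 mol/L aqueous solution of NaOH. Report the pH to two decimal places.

NaOH is a strong base; [OH-] = 0.0021 M.
pOH = -log(0.0021) = 2.68
pH = 14.00 - 2.68 = 11.32

pH = 11.32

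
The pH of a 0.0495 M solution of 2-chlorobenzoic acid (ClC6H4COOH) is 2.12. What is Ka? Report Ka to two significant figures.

[H+] = 10^(-2.12) = 7.59 × 10^-3 M
At equilibrium [HA] = 0.0495 − 7.59 × 10^-3 = 4.19 × 10^-2 M
Ka = [H+][A-]/[HA] = (7.59 × 10^-3)² / 4.19 × 10^-2 = 1.4 × 10^-3

Ka = 1.4 × 10^-3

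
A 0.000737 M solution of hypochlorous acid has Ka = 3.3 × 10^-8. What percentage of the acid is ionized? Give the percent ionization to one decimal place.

0.7%

HOCl ⇌ OCl- + H+; let x = [H+] at equilibrium.
x ≈ √(Ka·C₀) = √(3.3 × 10^-8 × 0.000737) = 4.93 × 10^-6 M
% ionization = x/C₀ × 100% = 4.93 × 10^-6/0.000737 × 100% = 0.7%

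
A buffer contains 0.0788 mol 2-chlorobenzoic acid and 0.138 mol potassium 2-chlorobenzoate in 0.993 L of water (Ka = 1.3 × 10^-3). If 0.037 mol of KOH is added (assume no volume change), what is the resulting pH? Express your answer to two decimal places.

pH = 3.51

OH- converts ClC6H4COOH to ClC6H4COO-: ClC6H4COOH → 0.0418 mol, ClC6H4COO- → 0.175 mol.
pKa = −log(1.3 × 10^-3) = 2.886
Henderson–Hasselbalch with mole ratio 0.175/0.0418: pH = 2.886 + (+0.622)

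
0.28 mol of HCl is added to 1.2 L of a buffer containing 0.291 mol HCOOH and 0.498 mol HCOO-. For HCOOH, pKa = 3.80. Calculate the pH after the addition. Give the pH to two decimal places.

pH = 3.38

After neutralization: n(HCOOH) = 0.571 mol, n(HCOO-) = 0.218 mol.
pH = pKa + log(n_HCOO-/n_HCOOH) = 3.80 + log(0.218/0.571) = 3.80 + (-0.418)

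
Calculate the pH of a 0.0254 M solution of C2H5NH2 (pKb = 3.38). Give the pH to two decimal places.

pH = 11.48

C2H5NH2 + H2O ⇌ C2H5NH3+ + OH-
Kb = 10^(−3.38) = 4.17 × 10^-4
Kb = x²/(0.0254 − x) = 4.17 × 10^-4
The 5% rule fails; solving x² + Kb·x − Kb·C₀ = 0 exactly:
x = (−Kb + √(Kb² + 4·Kb·C₀))/2 = 3.05 × 10^-3 M
pOH = −log(3.05 × 10^-3) = 2.52; pH = 14.00 − 2.52 = 11.48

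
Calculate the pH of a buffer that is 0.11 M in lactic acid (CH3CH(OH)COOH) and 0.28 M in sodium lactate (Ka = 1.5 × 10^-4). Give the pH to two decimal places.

pH = 4.23

pKa = −log(1.5 × 10^-4) = 3.824
pH = pKa + log([A⁻]/[HA]) = 3.824 + log(0.28/0.11)
pH = 3.824 + (+0.406) = 4.23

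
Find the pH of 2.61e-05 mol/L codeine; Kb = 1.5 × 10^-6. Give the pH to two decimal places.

C18H21NO3 + H2O ⇌ C18H22NO3+ + OH-
From the ICE table, Kb = [OH-]²/(2.61e-05 − [OH-]) = 1.5 × 10^-6.
[OH-] is not negligible relative to C₀; solve [OH-]² + 1.5e-06·[OH-] − 3.92e-11 = 0.
[OH-] = (−Kb + √(Kb² + 4·Kb·C₀))/2 = 5.55 × 10^-6 M
pOH = −log(5.55 × 10^-6) = 5.26; pH = 14.00 − 5.26 = 8.74

pH = 8.74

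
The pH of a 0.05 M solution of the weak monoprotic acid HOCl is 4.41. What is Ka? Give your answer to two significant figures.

Ka = 3.0 × 10^-8

[H+] = 10^(-4.41) = 3.89 × 10^-5 M
At equilibrium [HA] = 0.05 − 3.89 × 10^-5 = 5.00 × 10^-2 M
Ka = [H+][A-]/[HA] = (3.89 × 10^-5)² / 5.00 × 10^-2 = 3.0 × 10^-8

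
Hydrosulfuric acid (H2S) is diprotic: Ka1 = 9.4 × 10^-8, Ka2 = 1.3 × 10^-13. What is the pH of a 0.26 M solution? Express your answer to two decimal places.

pH = 3.81

Since Ka1 ≫ Ka2, the first ionization dominates [H+].
Ka1 = x²/(0.26 − x) = 9.4 × 10^-8
x ≈ √(9.4 × 10^-8 × 0.26) = 1.56 × 10^-4 M
pH = −log(1.56 × 10^-4) = 3.81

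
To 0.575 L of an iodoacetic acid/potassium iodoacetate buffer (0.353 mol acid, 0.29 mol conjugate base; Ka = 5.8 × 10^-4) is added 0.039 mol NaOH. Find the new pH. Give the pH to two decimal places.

OH- converts ICH2COOH to ICH2COO-: ICH2COOH → 0.314 mol, ICH2COO- → 0.329 mol.
pKa = −log(5.8 × 10^-4) = 3.237
pH = pKa + log([A⁻]/[HA]) = 3.237 + log(0.329/0.314) = 3.237 +0.020

pH = 3.26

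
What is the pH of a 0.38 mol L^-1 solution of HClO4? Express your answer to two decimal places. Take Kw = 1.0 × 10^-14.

HClO4 is a strong acid and dissociates completely, so [H+] = 0.38 M.
pH = -log(0.38) = 0.42

pH = 0.42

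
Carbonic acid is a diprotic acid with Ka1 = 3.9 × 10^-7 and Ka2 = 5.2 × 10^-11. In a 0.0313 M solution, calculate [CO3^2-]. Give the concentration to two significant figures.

5.2 × 10^-11 M

First ionization gives [H+] ≈ [HCO3-] = 1.10 × 10^-4 M.
Second step: Ka2 = [H+][CO3^2-]/[HCO3-] ≈ [CO3^2-] (since [H+] ≈ [HCO3-]).
So [CO3^2-] ≈ Ka2.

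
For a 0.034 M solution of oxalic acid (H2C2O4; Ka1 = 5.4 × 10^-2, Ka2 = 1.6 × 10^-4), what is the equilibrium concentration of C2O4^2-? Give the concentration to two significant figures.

First ionization gives [H+] ≈ [HC2O4-] = 2.36 × 10^-2 M.
Second step: Ka2 = [H+][C2O4^2-]/[HC2O4-] ≈ [C2O4^2-] (since [H+] ≈ [HC2O4-]).
So [C2O4^2-] ≈ Ka2.

1.6 × 10^-4 M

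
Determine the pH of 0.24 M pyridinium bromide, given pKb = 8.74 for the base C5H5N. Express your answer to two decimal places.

C5H5NH+ is the conjugate acid of the weak base C5H5N.
Kb = 10^(−8.74) = 1.82 × 10^-9
Ka = Kw/Kb = 1.0×10^-14 / 1.82 × 10^-9 = 5.49 × 10^-6
Ka = x²/(0.24 − x) = 5.49 × 10^-6
Since Ka ≪ C₀, x ≈ √(Ka·C₀) = 1.15 × 10^-3 M.
Check: 0.48% ionized — well under 5%, approximation valid.
pH = −log(1.15 × 10^-3) = 2.94

pH = 2.94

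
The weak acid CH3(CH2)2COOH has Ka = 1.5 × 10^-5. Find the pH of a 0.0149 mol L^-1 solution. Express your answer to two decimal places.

pH = 3.33

CH3(CH2)2COOH ⇌ CH3(CH2)2COO- + H+
From the ICE table, Ka = x²/(0.0149 − x) = 1.5 × 10^-5.
Assume x ≪ 0.0149: x ≈ √(1.5 × 10^-5 × 0.0149) = 4.73 × 10^-4 M
pH = −log[H+] = −log(4.73 × 10^-4) = 3.33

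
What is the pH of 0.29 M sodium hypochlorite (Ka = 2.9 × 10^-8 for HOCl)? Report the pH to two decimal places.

pH = 10.50

OCl- is the conjugate base of the weak acid HOCl.
Kb = Kw/Ka = 1.0×10^-14 / 2.9 × 10^-8 = 3.45 × 10^-7
Let x = [OH-] at equilibrium. Kb = x²/(0.29 − x).
Since Kb ≪ C₀, x ≈ √(Kb·C₀) = 3.16 × 10^-4 M.
pOH = 3.50, so pH = 14.00 − pOH = 10.50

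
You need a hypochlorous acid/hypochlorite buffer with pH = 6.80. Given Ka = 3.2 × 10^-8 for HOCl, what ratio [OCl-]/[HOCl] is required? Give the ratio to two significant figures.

pKa = -log(3.2 × 10^-8) = 7.495
pH = pKa + log(r) ⇒ log(r) = 6.80 − 7.495 = -0.695
r = [OCl-]/[HOCl] = 10^(-0.695) = 0.202

ratio = 0.20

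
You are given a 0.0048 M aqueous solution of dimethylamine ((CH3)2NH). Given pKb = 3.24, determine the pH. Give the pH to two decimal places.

(CH3)2NH + H2O ⇌ (CH3)2NH2+ + OH-
Kb = 10^(−3.24) = 5.75 × 10^-4
From the ICE table, Kb = x²/(0.0048 − x) = 5.75 × 10^-4.
Here C₀/Kb ≈ 8.35, so the small-x approximation fails. Use the quadratic:
x = [−0.000575 + √(0.000575² + 1.1e-05)]/2 = 1.40 × 10^-3 M
pOH = 2.85, so pH = 14.00 − pOH = 11.15

pH = 11.15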